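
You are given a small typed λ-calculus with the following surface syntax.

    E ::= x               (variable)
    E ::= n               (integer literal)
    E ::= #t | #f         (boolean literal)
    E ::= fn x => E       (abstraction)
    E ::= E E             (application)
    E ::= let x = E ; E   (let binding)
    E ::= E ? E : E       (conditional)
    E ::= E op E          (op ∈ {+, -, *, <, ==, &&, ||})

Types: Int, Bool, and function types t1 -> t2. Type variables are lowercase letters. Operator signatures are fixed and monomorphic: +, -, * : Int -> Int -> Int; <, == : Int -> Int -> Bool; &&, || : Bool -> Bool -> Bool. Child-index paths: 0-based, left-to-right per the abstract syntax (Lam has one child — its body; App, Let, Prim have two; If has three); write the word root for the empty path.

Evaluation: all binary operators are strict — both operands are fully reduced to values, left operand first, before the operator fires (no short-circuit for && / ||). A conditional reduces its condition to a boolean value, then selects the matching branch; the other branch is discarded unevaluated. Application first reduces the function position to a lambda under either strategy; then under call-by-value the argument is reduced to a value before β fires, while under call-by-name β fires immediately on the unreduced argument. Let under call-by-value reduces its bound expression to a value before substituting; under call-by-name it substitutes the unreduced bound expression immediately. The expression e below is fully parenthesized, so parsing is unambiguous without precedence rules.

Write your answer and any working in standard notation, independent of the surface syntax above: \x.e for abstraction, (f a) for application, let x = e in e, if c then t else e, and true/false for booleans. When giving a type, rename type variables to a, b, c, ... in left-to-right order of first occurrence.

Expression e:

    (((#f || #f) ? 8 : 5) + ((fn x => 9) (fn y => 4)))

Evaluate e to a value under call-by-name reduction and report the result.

Derivation:
step 0: ((if (false || false) then 8 else 5) + ((\x.9) (\y.4)))
step 1: [delta@0.0] ((if false then 8 else 5) + ((\x.9) (\y.4)))
step 2: [if@0] (5 + ((\x.9) (\y.4)))
step 3: [beta@1] (5 + 9)
step 4: [delta@root] 14

Answer: 14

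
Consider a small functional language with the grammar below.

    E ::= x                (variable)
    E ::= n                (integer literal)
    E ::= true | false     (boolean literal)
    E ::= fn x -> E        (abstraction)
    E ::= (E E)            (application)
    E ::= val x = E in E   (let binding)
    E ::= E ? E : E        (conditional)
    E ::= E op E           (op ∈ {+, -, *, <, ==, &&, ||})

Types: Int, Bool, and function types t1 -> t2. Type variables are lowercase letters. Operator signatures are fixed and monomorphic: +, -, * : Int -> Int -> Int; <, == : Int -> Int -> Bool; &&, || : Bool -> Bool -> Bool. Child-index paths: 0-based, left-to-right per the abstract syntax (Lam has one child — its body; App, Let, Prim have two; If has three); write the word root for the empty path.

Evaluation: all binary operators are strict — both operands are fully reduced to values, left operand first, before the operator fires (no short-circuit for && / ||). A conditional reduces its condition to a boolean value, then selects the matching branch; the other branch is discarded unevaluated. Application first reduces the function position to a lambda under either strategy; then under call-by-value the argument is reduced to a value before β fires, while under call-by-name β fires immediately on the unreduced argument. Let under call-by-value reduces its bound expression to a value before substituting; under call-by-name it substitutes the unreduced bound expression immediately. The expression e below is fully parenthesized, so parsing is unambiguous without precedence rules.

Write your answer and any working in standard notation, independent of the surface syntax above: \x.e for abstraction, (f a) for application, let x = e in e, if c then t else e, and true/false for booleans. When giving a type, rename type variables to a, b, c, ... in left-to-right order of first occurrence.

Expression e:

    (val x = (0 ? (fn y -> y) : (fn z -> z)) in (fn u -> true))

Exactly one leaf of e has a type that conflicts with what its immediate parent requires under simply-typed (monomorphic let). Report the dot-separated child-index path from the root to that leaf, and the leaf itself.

Derivation:
  unify Int ~ Bool
  FAIL: mismatch Int ~ Bool

Answer: 0.0 : 0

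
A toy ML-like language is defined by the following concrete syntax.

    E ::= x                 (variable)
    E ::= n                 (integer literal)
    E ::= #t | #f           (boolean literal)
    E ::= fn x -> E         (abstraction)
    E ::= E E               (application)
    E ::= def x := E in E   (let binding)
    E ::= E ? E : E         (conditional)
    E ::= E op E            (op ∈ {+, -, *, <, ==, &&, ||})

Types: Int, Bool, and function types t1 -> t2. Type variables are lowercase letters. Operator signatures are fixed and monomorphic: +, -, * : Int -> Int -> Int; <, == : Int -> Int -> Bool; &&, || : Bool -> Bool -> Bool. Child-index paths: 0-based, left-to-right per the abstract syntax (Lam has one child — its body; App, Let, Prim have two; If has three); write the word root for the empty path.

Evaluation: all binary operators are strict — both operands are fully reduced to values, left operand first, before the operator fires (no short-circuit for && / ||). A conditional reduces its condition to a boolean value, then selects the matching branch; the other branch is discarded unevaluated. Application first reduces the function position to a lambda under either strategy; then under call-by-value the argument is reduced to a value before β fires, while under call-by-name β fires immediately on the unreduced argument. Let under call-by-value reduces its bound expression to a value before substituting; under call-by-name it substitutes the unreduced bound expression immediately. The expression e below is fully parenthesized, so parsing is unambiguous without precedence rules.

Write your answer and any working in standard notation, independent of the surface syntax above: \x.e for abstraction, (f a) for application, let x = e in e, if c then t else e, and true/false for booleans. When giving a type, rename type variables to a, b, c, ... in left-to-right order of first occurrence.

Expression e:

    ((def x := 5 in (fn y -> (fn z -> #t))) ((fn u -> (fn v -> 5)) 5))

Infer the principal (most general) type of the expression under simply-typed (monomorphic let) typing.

Working:
let x : Int
\z._ : b -> Bool
\y._ : a -> b -> Bool
\v._ : d -> Int
\u._ : c -> d -> Int
  unify c -> d -> Int ~ Int -> e
  unify c ~ Int
  unify d -> Int ~ e
_ _ : d -> Int
  unify a -> b -> Bool ~ (d -> Int) -> f
  unify a ~ d -> Int
  unify b -> Bool ~ f
_ _ : b -> Bool

Answer: a -> Bool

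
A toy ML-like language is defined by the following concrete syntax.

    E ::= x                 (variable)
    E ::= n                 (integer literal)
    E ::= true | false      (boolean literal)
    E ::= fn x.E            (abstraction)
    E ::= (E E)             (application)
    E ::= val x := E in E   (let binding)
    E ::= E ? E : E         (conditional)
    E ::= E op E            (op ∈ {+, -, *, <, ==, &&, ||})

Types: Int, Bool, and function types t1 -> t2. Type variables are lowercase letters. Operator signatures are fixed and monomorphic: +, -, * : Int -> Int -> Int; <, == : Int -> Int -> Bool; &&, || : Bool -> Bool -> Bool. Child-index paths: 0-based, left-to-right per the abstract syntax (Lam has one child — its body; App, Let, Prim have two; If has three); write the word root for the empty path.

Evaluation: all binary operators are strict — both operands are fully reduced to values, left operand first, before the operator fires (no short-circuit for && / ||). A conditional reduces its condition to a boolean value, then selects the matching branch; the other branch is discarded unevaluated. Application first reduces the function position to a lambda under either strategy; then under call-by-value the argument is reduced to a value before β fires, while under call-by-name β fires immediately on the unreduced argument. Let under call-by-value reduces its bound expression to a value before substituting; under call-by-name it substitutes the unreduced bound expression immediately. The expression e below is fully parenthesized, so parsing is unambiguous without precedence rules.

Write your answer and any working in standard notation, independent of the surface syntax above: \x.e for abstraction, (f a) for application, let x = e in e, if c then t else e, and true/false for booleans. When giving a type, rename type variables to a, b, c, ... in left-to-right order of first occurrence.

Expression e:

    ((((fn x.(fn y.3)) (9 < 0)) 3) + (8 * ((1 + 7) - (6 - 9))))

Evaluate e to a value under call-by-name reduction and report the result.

Answer: 91

Working:
step 0: ((((\x.(\y.3)) (9 < 0)) 3) + (8 * ((1 + 7) - (6 - 9))))
step 1: [beta@0.0] (((\y.3) 3) + (8 * ((1 + 7) - (6 - 9))))
step 2: [beta@0] (3 + (8 * ((1 + 7) - (6 - 9))))
step 3: [delta@1.1.0] (3 + (8 * (8 - (6 - 9))))
step 4: [delta@1.1.1] (3 + (8 * (8 - -3)))
step 5: [delta@1.1] (3 + (8 * 11))
step 6: [delta@1] (3 + 88)
step 7: [delta@root] 91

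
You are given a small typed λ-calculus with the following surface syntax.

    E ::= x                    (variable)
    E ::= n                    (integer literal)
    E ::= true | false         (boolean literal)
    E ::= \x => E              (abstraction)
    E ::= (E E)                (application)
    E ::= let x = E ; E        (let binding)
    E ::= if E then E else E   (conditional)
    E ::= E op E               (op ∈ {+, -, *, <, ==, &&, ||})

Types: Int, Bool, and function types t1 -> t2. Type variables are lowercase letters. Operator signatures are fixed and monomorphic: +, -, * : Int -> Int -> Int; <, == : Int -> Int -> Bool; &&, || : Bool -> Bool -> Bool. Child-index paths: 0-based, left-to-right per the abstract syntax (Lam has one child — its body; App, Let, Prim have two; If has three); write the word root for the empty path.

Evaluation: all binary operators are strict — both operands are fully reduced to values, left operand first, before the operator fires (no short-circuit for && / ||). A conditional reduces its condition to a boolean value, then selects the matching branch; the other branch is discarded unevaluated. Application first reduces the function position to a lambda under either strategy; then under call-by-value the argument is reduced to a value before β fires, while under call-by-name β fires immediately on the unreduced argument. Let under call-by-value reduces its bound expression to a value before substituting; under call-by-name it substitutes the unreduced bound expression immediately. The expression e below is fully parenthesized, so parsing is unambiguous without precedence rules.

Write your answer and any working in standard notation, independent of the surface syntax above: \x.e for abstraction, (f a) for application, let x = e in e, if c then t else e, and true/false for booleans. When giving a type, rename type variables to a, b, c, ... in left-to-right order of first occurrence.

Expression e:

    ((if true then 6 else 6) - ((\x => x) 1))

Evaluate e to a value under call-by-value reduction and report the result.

Trace:
step 0: ((if true then 6 else 6) - ((\x.x) 1))
step 1: [if@0] (6 - ((\x.x) 1))
step 2: [beta@1] (6 - 1)
step 3: [delta@root] 5

Answer: 5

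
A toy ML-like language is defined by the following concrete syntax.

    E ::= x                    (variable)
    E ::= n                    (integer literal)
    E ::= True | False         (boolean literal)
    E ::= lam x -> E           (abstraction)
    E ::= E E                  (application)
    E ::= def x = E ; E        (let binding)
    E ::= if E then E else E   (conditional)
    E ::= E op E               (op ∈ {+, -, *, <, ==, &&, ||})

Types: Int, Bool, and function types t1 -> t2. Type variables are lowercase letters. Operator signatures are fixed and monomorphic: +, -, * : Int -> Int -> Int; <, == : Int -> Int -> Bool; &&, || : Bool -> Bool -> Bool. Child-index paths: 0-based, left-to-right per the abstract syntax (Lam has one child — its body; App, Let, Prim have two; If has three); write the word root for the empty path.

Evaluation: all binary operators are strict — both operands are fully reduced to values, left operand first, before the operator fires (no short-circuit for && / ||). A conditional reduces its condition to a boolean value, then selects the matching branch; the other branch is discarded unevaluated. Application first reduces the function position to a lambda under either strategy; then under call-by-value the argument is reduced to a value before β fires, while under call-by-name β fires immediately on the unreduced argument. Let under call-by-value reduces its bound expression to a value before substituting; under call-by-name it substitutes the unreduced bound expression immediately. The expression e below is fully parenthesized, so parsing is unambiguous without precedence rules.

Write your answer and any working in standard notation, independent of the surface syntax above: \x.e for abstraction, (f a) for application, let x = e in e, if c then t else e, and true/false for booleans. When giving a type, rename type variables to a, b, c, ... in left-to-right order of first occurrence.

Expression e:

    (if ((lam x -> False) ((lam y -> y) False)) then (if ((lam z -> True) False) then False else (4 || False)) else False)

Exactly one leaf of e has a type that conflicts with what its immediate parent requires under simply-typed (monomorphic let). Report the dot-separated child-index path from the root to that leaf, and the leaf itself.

Trace:
\x._ : a -> Bool
y : b
\y._ : b -> b
  unify b -> b ~ Bool -> c
  unify b ~ Bool
  unify Bool ~ c
_ _ : Bool
  unify a -> Bool ~ Bool -> d
  unify a ~ Bool
  unify Bool ~ d
_ _ : Bool
  unify Bool ~ Bool
\z._ : e -> Bool
  unify e -> Bool ~ Bool -> f
  unify e ~ Bool
  unify Bool ~ f
_ _ : Bool
  unify Bool ~ Bool
  unify Int ~ Bool
  FAIL: mismatch Int ~ Bool

Answer: 1.2.0 : 4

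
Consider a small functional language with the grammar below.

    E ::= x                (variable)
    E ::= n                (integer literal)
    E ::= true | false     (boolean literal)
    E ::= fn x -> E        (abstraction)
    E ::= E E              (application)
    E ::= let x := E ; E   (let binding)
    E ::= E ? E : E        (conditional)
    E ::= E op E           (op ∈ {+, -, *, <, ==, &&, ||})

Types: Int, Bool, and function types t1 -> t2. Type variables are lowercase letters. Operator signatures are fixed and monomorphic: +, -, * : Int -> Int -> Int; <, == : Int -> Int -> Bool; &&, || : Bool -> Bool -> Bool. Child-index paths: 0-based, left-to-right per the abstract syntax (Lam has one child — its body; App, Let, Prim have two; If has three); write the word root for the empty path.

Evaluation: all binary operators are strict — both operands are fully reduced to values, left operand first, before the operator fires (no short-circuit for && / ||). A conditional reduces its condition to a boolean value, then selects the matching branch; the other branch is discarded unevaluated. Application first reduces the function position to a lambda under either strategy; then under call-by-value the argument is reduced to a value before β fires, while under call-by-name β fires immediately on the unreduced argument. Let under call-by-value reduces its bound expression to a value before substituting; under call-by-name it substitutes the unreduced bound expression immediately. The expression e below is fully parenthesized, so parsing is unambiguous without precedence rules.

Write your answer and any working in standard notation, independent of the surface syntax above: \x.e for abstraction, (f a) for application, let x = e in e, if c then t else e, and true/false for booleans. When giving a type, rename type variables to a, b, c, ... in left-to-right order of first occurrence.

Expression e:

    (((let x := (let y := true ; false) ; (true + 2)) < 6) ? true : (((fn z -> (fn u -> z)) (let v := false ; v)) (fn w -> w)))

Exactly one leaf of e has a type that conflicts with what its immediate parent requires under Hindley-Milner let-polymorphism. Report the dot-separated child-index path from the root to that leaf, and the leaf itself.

Derivation:
let y : Bool
let x : Bool
  unify Bool ~ Int
  FAIL: mismatch Bool ~ Int

Answer: 0.0.1.0 : true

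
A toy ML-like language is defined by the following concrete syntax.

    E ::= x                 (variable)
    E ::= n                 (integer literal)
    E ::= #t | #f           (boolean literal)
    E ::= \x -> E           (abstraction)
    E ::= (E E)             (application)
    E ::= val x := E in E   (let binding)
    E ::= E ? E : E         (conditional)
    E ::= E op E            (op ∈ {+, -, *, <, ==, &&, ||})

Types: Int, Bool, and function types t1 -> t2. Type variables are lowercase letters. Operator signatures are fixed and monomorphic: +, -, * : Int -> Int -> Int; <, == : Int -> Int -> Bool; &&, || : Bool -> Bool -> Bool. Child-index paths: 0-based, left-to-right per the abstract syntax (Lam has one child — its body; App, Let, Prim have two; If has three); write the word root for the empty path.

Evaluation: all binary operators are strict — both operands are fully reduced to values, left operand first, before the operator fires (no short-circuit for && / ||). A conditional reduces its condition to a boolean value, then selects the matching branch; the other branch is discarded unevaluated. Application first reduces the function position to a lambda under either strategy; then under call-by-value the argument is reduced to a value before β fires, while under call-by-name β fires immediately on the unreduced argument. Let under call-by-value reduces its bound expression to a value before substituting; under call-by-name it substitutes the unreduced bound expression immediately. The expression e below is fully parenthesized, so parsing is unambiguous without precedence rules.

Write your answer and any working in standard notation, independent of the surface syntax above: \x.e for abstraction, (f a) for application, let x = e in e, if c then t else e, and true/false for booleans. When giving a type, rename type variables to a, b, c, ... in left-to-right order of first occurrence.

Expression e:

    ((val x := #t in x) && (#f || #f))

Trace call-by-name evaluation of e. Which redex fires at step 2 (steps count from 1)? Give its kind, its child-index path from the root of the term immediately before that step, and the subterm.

Working:
step 0: ((let x = true in x) && (false || false))
step 1: [let@0] (true && (false || false))
step 2: [delta@1] (true && false)

Answer: delta at 1 : (false || false)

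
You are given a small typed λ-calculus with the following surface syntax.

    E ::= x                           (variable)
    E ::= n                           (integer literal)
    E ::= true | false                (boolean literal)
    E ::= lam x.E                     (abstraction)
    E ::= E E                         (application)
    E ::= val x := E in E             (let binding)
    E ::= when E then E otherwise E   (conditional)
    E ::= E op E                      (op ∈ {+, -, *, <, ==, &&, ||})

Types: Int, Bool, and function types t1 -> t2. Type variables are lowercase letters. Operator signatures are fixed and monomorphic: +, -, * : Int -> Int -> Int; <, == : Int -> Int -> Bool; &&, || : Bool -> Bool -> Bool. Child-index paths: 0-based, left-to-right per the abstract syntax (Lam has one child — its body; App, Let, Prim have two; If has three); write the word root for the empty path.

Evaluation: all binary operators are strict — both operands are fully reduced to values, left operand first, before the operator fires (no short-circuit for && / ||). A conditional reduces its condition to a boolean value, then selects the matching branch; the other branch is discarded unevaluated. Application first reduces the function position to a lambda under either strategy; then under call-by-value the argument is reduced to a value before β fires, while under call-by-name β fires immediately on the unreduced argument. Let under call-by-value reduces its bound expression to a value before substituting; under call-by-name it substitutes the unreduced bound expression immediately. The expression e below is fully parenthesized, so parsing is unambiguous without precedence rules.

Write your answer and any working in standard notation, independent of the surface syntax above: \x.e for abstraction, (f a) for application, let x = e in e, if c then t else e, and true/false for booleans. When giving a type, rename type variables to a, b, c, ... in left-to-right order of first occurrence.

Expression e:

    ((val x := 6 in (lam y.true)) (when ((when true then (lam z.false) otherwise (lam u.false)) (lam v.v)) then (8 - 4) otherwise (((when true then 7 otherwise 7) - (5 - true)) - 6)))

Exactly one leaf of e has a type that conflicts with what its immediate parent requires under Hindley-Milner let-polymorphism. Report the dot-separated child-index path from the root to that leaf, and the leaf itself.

Answer: 1.2.0.1.1 : true

Working:
let x : Int
\y._ : a -> Bool
  unify Bool ~ Bool
\z._ : b -> Bool
\u._ : c -> Bool
  unify b -> Bool ~ c -> Bool
  unify b ~ c
  unify Bool ~ Bool
v : d
\v._ : d -> d
  unify c -> Bool ~ (d -> d) -> e
  unify c ~ d -> d
  unify Bool ~ e
_ _ : Bool
  unify Bool ~ Bool
  unify Int ~ Int
  unify Int ~ Int
  unify Bool ~ Bool
  unify Int ~ Int
  unify Int ~ Int
  unify Int ~ Int
  unify Bool ~ Int
  FAIL: mismatch Bool ~ Int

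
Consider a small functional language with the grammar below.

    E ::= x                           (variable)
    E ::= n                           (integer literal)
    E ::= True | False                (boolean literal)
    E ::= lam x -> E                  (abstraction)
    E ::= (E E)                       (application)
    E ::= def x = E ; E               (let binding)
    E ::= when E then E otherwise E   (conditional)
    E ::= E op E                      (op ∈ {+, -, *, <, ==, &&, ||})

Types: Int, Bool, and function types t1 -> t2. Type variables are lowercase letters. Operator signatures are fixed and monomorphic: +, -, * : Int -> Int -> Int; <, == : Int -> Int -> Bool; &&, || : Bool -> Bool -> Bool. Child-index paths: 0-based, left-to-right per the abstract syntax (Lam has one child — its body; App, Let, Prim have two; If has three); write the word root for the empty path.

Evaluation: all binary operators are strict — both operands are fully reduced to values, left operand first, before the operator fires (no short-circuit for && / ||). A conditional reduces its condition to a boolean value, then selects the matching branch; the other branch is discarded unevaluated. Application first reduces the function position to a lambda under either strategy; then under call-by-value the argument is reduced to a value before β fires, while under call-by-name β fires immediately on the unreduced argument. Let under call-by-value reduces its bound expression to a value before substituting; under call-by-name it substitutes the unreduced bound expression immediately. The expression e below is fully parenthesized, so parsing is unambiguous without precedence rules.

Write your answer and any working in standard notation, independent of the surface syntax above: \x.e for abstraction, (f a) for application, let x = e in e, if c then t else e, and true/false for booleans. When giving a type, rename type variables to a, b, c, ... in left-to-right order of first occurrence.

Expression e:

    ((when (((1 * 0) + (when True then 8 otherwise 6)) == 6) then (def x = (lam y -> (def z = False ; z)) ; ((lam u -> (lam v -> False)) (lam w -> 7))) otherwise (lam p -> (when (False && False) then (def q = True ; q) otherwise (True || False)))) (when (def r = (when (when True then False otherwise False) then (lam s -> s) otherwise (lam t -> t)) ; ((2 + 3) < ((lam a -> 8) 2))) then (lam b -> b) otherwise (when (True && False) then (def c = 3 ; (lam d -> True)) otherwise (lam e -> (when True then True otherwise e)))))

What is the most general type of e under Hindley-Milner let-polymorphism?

Answer: Bool

Trace:
  unify Int ~ Int
  unify Int ~ Int
  unify Int ~ Int
  unify Bool ~ Bool
  unify Int ~ Int
  unify Int ~ Int
  unify Int ~ Int
  unify Int ~ Int
  unify Bool ~ Bool
let z : Bool
z : Bool
\y._ : a -> Bool
let x : forall. a -> Bool
\v._ : c -> Bool
\u._ : b -> c -> Bool
\w._ : d -> Int
  unify b -> c -> Bool ~ (d -> Int) -> e
  unify b ~ d -> Int
  unify c -> Bool ~ e
_ _ : c -> Bool
  unify Bool ~ Bool
  unify Bool ~ Bool
  unify Bool ~ Bool
let q : Bool
q : Bool
  unify Bool ~ Bool
  unify Bool ~ Bool
  unify Bool ~ Bool
\p._ : f -> Bool
  unify c -> Bool ~ f -> Bool
  unify c ~ f
  unify Bool ~ Bool
  unify Bool ~ Bool
  unify Bool ~ Bool
  unify Bool ~ Bool
s : g
\s._ : g -> g
t : h
\t._ : h -> h
  unify g -> g ~ h -> h
  unify g ~ h
  unify h ~ h
let r : forall. h -> h
  unify Int ~ Int
  unify Int ~ Int
  unify Int ~ Int
\a._ : i -> Int
  unify i -> Int ~ Int -> j
  unify i ~ Int
  unify Int ~ j
_ _ : Int
  unify Int ~ Int
  unify Bool ~ Bool
b : k
\b._ : k -> k
  unify Bool ~ Bool
  unify Bool ~ Bool
  unify Bool ~ Bool
let c : Int
\d._ : l -> Bool
  unify Bool ~ Bool
e : m
  unify Bool ~ m
\e._ : Bool -> Bool
  unify l -> Bool ~ Bool -> Bool
  unify l ~ Bool
  unify Bool ~ Bool
  unify k -> k ~ Bool -> Bool
  unify k ~ Bool
  unify Bool ~ Bool
  unify f -> Bool ~ (Bool -> Bool) -> n
  unify f ~ Bool -> Bool
  unify Bool ~ n
_ _ : Bool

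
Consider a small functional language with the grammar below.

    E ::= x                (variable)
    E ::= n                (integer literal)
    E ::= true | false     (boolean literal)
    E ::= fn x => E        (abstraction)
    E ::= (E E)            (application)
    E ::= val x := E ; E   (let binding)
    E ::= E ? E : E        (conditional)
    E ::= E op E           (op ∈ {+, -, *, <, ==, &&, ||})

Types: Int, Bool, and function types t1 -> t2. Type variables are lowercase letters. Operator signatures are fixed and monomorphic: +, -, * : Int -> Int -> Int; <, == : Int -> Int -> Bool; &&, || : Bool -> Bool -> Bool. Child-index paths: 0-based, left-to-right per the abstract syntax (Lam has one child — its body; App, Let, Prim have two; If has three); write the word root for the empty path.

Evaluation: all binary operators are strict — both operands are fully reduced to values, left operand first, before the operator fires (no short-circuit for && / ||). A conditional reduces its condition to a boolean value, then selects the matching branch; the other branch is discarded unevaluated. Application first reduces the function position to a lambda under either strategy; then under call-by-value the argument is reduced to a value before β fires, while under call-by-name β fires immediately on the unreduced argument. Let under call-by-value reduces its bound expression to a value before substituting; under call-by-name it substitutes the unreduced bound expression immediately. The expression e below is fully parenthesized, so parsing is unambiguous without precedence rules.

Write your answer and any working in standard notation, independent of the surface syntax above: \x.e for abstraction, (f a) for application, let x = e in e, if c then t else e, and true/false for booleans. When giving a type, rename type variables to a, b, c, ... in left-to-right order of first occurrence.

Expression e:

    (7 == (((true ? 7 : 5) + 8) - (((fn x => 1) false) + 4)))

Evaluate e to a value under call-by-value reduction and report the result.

Working:
step 0: (7 == (((if true then 7 else 5) + 8) - (((\x.1) false) + 4)))
step 1: [if@1.0.0] (7 == ((7 + 8) - (((\x.1) false) + 4)))
step 2: [delta@1.0] (7 == (15 - (((\x.1) false) + 4)))
step 3: [beta@1.1.0] (7 == (15 - (1 + 4)))
step 4: [delta@1.1] (7 == (15 - 5))
step 5: [delta@1] (7 == 10)
step 6: [delta@root] false

Answer: false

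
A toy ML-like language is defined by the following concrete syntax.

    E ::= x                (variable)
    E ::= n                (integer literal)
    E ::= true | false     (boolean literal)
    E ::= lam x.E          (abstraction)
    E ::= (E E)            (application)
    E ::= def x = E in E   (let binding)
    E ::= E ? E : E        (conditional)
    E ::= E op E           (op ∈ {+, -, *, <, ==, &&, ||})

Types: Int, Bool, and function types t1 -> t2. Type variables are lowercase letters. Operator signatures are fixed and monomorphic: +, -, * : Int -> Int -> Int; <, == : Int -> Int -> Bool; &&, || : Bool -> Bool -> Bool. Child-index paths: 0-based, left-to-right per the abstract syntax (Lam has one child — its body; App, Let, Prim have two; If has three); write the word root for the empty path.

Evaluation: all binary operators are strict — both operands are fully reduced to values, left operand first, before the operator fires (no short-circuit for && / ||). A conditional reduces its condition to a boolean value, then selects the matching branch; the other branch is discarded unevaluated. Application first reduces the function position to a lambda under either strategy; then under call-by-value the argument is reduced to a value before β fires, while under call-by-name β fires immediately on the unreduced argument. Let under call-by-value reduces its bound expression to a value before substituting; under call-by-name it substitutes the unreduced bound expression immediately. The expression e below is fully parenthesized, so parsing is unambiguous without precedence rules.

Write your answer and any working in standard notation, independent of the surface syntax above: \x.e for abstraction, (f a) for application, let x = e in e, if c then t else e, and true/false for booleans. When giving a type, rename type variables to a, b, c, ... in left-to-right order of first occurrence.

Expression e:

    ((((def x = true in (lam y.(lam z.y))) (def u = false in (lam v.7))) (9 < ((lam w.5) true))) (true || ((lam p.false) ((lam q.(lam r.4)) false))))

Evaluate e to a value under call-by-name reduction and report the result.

Derivation:
step 0: ((((let x = true in (\y.(\z.y))) (let u = false in (\v.7))) (9 < ((\w.5) true))) (true || ((\p.false) ((\q.(\r.4)) false))))
step 1: [let@0.0.0] ((((\y.(\z.y)) (let u = false in (\v.7))) (9 < ((\w.5) true))) (true || ((\p.false) ((\q.(\r.4)) false))))
step 2: [beta@0.0] (((\z.(let u = false in (\v.7))) (9 < ((\w.5) true))) (true || ((\p.false) ((\q.(\r.4)) false))))
step 3: [beta@0] ((let u = false in (\v.7)) (true || ((\p.false) ((\q.(\r.4)) false))))
step 4: [let@0] ((\v.7) (true || ((\p.false) ((\q.(\r.4)) false))))
step 5: [beta@root] 7

Answer: 7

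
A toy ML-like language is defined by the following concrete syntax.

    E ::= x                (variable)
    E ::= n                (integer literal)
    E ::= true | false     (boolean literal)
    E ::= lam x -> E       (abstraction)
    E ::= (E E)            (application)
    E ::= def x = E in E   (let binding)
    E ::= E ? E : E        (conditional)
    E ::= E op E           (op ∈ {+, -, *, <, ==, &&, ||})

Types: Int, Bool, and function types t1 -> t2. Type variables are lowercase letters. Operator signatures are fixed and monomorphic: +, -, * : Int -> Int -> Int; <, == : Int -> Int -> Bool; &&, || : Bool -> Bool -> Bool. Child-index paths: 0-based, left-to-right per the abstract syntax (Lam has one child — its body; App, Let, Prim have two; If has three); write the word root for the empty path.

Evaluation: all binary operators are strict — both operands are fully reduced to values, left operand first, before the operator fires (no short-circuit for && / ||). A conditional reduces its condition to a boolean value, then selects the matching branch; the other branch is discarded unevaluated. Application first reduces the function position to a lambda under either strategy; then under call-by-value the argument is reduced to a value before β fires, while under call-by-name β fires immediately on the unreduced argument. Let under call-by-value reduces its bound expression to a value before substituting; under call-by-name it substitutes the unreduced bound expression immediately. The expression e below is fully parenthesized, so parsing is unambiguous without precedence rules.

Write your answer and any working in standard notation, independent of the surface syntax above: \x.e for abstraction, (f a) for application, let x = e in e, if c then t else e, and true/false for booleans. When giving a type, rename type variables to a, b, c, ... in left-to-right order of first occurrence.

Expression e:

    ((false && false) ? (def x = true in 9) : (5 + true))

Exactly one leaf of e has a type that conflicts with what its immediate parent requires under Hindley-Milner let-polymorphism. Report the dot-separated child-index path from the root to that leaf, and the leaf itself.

Answer: 2.1 : true

Trace:
  unify Bool ~ Bool
  unify Bool ~ Bool
  unify Bool ~ Bool
let x : Bool
  unify Int ~ Int
  unify Bool ~ Int
  FAIL: mismatch Bool ~ Int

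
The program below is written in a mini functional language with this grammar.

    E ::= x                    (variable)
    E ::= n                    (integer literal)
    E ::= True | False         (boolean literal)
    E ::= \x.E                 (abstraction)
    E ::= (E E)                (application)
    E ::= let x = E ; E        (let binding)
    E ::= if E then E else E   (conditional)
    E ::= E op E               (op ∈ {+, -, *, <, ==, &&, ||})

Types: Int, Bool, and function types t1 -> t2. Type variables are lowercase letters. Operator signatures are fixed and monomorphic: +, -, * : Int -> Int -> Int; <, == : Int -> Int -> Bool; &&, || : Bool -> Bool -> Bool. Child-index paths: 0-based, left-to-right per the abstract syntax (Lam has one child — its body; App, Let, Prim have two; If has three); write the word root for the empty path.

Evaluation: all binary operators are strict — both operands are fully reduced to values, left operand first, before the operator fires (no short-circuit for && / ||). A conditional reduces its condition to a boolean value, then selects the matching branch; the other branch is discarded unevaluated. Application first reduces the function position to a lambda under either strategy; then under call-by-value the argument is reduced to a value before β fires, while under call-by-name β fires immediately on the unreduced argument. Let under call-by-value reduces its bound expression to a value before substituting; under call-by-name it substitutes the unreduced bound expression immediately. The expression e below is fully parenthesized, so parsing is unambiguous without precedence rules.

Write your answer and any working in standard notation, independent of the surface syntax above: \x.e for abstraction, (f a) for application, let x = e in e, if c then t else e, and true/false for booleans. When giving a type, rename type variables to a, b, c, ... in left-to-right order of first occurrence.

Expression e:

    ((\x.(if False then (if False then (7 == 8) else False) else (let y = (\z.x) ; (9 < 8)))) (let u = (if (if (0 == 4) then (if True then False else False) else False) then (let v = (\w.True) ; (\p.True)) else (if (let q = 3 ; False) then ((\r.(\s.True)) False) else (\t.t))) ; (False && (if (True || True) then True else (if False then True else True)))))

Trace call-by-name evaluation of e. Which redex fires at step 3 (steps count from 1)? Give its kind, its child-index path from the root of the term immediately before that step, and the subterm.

Derivation:
step 0: ((\x.(if false then (if false then (7 == 8) else false) else (let y = (\z.x) in (9 < 8)))) (let u = (if (if (0 == 4) then (if true then false else false) else false) then (let v = (\w.true) in (\p.true)) else (if (let q = 3 in false) then ((\r.(\s.true)) false) else (\t.t))) in (false && (if (true || true) then true else (if false then true else true)))))
step 1: [beta@root] (if false then (if false then (7 == 8) else false) else (let y = (\z.(let u = (if (if (0 == 4) then (if true then false else false) else false) then (let v = (\w.true) in (\p.true)) else (if (let q = 3 in false) then ((\r.(\s.true)) false) else (\t.t))) in (false && (if (true || true) then true else (if false then true else true))))) in (9 < 8)))
step 2: [if@root] (let y = (\z.(let u = (if (if (0 == 4) then (if true then false else false) else false) then (let v = (\w.true) in (\p.true)) else (if (let q = 3 in false) then ((\r.(\s.true)) false) else (\t.t))) in (false && (if (true || true) then true else (if false then true else true))))) in (9 < 8))
step 3: [let@root] (9 < 8)

Answer: let at root : (let y = (\z.(let u = (if (if (0 == 4) then (if true then false else false) else false) then (let v = (\w.true) in (\p.true)) else (if (let q = 3 in false) then ((\r.(\s.true)) false) else (\t.t))) in (false && (if (true || true) then true else (if false then true else true))))) in (9 < 8))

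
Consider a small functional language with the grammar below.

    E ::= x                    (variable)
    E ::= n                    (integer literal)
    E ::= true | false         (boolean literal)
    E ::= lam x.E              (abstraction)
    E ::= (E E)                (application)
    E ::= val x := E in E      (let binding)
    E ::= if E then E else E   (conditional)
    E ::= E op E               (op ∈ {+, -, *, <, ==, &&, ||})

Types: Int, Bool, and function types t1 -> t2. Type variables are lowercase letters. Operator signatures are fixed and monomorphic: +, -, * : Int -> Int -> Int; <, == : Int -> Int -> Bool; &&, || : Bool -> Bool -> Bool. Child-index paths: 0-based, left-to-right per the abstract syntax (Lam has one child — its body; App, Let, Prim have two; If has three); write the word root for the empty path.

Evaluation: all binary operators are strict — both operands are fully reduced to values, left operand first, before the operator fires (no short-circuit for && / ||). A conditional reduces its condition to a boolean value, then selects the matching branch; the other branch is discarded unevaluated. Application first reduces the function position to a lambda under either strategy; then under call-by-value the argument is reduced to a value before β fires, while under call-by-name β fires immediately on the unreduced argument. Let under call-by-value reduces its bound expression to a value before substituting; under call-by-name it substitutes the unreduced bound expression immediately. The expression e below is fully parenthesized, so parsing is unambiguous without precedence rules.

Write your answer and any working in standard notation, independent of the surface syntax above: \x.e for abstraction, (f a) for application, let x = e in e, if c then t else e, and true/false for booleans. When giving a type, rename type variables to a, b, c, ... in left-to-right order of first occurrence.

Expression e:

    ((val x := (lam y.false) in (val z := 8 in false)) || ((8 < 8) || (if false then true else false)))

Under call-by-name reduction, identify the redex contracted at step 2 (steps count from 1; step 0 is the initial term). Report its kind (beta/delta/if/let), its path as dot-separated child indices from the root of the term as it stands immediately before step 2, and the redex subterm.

Answer: let at 0 : (let z = 8 in false)

Working:
step 0: ((let x = (\y.false) in (let z = 8 in false)) || ((8 < 8) || (if false then true else false)))
step 1: [let@0] ((let z = 8 in false) || ((8 < 8) || (if false then true else false)))
step 2: [let@0] (false || ((8 < 8) || (if false then true else false)))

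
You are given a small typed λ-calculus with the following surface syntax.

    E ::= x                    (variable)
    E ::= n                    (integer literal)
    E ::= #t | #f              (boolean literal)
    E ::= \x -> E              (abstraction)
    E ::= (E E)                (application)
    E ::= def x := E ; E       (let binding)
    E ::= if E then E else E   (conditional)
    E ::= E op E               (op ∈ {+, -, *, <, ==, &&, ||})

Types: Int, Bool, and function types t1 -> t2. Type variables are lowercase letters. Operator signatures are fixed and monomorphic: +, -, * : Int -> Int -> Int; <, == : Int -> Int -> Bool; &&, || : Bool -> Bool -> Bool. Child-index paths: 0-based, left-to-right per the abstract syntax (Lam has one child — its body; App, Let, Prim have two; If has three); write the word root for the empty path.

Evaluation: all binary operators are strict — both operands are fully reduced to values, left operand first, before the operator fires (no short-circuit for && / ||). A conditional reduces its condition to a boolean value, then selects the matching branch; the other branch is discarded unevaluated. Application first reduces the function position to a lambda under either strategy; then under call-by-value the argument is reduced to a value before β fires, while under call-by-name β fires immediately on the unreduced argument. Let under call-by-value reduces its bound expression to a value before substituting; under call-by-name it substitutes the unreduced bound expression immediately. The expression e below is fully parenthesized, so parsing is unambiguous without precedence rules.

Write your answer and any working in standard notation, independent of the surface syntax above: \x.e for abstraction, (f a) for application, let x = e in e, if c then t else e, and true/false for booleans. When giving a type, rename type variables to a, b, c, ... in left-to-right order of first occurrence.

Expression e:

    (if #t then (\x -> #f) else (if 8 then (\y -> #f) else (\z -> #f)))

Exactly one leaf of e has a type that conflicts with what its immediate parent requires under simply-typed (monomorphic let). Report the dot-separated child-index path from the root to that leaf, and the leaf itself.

Answer: 2.0 : 8

Derivation:
  unify Bool ~ Bool
\x._ : a -> Bool
  unify Int ~ Bool
  FAIL: mismatch Int ~ Bool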